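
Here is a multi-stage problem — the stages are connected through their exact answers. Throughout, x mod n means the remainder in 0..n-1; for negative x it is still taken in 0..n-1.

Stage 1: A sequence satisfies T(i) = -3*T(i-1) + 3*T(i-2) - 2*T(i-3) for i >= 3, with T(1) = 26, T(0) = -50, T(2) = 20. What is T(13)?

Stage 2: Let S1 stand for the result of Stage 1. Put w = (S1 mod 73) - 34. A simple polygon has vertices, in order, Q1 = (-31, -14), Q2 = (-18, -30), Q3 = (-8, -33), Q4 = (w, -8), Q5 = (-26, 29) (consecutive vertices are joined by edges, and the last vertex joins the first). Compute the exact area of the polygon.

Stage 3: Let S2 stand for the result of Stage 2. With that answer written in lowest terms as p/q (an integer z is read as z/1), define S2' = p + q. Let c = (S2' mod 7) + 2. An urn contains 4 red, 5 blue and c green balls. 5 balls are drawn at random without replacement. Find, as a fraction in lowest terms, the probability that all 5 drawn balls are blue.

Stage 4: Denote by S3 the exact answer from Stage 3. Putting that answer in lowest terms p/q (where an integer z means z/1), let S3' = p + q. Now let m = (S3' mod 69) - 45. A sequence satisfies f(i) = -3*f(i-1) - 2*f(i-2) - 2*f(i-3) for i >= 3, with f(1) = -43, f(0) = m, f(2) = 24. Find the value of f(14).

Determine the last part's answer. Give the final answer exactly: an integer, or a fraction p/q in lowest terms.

Stage 1: T(3) = -3*(20) + 3*(26) - 2*(-50) = 118; iterating: T(3)=118, T(4)=-346, T(5)=1352, T(6)=-5330, T(7)=20738, T(8)=-80908, T(9)=315598, T(10)=-1230994, T(11)=4801592, T(12)=-18728954, T(13)=73053626; answer 73053626
Stage 2: S1 = 73053626; w = 10; cross terms: (-31*-30 - -18*-14)=678, (-18*-33 - -8*-30)=354, (-8*-8 - 10*-33)=394, (10*29 - -26*-8)=82, (-26*-14 - -31*29)=1263; twice the area = |2771| = 2771; area = 2771/2; answer 2771/2
Stage 3: S2 = 2771/2; threaded value p + q = 2773; c = 3; total draws C(12,5) = 792; favorable C(5,5) = 1; P = 1/792; answer 1/792
Stage 4: S3 = 1/792; threaded value p + q = 793; m = -11; f(3) = -3*(24) - 2*(-43) - 2*(-11) = 36; iterating: f(3)=36, f(4)=-70, f(5)=90, f(6)=-202, f(7)=566, f(8)=-1474, f(9)=3694, f(10)=-9266, f(11)=23358, f(12)=-58930, f(13)=148606, f(14)=-374674; answer -374674

-374674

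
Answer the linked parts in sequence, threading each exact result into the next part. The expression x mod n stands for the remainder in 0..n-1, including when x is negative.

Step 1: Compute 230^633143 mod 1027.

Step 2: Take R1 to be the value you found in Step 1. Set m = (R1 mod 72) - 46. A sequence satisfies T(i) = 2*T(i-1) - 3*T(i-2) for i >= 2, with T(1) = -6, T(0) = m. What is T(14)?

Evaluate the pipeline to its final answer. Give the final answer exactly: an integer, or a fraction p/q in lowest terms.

-21249

Step 1: squarings mod 1027: 230^1=230, 230^2=523, 230^4=347, 230^8=250, 230^16=880, 230^32=42, 230^64=737, 230^128=913, 230^256=672, 230^512=731, 230^1024=321, 230^2048=341, 230^4096=230, 230^8192=523, 230^16384=347, 230^32768=250, 230^65536=880, 230^131072=42, 230^262144=737, 230^524288=913; 230^633143 = 230^1 * 230^2 * 230^4 * 230^16 * 230^32 * 230^256 * 230^2048 * 230^8192 * 230^32768 * 230^65536 * 230^524288 = 81 (mod 1027); answer 81
Step 2: R1 = 81; m = -37; T(2) = 2*(-6) - 3*(-37) = 99; iterating: T(2)=99, T(3)=216, T(4)=135, T(5)=-378, T(6)=-1161, T(7)=-1188, T(8)=1107, T(9)=5778, T(10)=8235, T(11)=-864, T(12)=-26433, T(13)=-50274, T(14)=-21249; answer -21249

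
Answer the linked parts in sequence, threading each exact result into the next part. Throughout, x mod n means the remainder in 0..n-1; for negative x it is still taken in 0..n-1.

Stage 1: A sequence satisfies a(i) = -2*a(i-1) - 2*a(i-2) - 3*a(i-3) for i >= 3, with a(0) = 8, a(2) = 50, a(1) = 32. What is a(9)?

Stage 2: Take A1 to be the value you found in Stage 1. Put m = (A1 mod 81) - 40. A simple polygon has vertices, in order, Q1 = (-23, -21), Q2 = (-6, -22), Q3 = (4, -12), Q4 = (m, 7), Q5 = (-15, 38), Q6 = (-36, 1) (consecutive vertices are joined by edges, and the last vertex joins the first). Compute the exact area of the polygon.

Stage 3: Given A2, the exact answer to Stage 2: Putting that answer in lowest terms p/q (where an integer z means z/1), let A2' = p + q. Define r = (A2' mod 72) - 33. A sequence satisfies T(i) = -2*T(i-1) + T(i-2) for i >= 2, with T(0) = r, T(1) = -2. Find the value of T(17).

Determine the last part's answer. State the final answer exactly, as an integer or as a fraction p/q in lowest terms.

Stage 1: a(3) = -2*(50) - 2*(32) - 3*(8) = -188; iterating: a(3)=-188, a(4)=180, a(5)=-134, a(6)=472, a(7)=-1216, a(8)=1890, a(9)=-2764; answer -2764
Stage 2: A1 = -2764; m = 31; cross terms: (-23*-22 - -6*-21)=380, (-6*-12 - 4*-22)=160, (4*7 - 31*-12)=400, (31*38 - -15*7)=1283, (-15*1 - -36*38)=1353, (-36*-21 - -23*1)=779; twice the area = |4355| = 4355; area = 4355/2; answer 4355/2
Stage 3: A2 = 4355/2; threaded value p + q = 4357; r = 4; T(2) = -2*(-2) + 1*(4) = 8; iterating: T(2)=8, T(3)=-18, T(4)=44, T(5)=-106, T(6)=256, T(7)=-618, T(8)=1492, T(9)=-3602, T(10)=8696, T(11)=-20994, T(12)=50684, T(13)=-122362, T(14)=295408, T(15)=-713178, T(16)=1721764, T(17)=-4156706; answer -4156706

-4156706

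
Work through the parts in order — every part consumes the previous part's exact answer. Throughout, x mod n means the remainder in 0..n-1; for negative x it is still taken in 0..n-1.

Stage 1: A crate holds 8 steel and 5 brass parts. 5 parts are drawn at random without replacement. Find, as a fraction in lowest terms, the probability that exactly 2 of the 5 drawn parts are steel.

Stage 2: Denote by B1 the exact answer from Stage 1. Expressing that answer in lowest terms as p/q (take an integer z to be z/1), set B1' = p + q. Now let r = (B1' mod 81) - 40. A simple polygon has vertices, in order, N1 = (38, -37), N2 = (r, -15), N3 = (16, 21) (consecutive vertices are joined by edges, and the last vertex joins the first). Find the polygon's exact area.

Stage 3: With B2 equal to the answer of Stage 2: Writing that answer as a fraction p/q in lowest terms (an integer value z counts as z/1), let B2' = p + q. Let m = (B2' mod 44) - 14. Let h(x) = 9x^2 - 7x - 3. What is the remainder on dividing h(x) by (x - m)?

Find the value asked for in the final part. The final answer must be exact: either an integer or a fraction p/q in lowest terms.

389

Stage 1: total draws C(13,5) = 1287; favorable C(8,2)*C(5,3) = 280; P = 280/1287; answer 280/1287
Stage 2: B1 = 280/1287; threaded value p + q = 1567; r = -12; cross terms: (38*-15 - -12*-37)=-1014, (-12*21 - 16*-15)=-12, (16*-37 - 38*21)=-1390; twice the area = |-2416| = 2416; area = 1208; answer 1208
Stage 3: B2 = 1208; threaded value p + q = 1209; m = 7; remainder = value at the root: 9*(7)^2 - 7*(7)^1 - 3 = (441) + (-49) + (-3) = 389; answer 389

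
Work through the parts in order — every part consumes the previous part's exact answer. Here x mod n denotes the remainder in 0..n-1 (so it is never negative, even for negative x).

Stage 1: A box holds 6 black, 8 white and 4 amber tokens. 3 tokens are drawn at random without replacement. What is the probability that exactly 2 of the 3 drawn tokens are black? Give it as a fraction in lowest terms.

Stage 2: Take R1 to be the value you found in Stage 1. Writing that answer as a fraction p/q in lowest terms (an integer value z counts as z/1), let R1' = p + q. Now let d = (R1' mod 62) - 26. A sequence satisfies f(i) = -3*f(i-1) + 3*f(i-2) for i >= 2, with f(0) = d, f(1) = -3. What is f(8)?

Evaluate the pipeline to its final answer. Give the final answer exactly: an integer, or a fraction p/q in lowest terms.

Stage 1: total draws C(18,3) = 816; favorable C(6,2)*C(12,1) = 180; P = 15/68; answer 15/68
Stage 2: R1 = 15/68; threaded value p + q = 83; d = -5; f(2) = -3*(-3) + 3*(-5) = -6; iterating: f(2)=-6, f(3)=9, f(4)=-45, f(5)=162, f(6)=-621, f(7)=2349, f(8)=-8910; answer -8910

-8910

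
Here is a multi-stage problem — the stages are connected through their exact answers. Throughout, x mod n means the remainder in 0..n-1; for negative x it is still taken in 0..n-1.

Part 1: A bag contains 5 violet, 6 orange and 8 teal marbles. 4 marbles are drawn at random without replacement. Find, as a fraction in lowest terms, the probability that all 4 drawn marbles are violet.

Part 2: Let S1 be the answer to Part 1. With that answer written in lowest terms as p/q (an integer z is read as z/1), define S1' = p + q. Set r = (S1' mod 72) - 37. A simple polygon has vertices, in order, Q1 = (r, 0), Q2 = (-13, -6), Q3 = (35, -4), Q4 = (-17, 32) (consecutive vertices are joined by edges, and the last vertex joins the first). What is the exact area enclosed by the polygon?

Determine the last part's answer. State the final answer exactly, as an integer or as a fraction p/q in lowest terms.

125

Part 1: total draws C(19,4) = 3876; favorable C(5,4) = 5; P = 5/3876; answer 5/3876
Part 2: S1 = 5/3876; threaded value p + q = 3881; r = 28; cross terms: (28*-6 - -13*0)=-168, (-13*-4 - 35*-6)=262, (35*32 - -17*-4)=1052, (-17*0 - 28*32)=-896; twice the area = |250| = 250; area = 125; answer 125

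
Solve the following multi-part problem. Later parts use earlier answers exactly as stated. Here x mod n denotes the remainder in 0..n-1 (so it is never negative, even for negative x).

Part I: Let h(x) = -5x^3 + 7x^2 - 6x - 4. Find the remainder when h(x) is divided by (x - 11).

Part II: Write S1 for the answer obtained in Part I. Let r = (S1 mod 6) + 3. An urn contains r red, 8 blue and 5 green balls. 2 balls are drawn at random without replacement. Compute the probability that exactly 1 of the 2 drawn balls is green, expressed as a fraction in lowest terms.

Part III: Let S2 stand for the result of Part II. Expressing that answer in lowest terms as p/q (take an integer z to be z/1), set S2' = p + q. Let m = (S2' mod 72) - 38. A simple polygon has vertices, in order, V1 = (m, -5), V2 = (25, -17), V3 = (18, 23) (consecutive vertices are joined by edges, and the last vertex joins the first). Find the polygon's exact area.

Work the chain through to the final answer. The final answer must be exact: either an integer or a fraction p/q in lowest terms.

1178

Part I: remainder = value at the root: -5*(11)^3 + 7*(11)^2 - 6*(11)^1 - 4 = (-6655) + (847) + (-66) + (-4) = -5878; answer -5878
Part II: S1 = -5878; r = 5; total draws C(18,2) = 153; favorable C(5,1)*C(13,1) = 65; P = 65/153; answer 65/153
Part III: S2 = 65/153; threaded value p + q = 218; m = -36; cross terms: (-36*-17 - 25*-5)=737, (25*23 - 18*-17)=881, (18*-5 - -36*23)=738; twice the area = |2356| = 2356; area = 1178; answer 1178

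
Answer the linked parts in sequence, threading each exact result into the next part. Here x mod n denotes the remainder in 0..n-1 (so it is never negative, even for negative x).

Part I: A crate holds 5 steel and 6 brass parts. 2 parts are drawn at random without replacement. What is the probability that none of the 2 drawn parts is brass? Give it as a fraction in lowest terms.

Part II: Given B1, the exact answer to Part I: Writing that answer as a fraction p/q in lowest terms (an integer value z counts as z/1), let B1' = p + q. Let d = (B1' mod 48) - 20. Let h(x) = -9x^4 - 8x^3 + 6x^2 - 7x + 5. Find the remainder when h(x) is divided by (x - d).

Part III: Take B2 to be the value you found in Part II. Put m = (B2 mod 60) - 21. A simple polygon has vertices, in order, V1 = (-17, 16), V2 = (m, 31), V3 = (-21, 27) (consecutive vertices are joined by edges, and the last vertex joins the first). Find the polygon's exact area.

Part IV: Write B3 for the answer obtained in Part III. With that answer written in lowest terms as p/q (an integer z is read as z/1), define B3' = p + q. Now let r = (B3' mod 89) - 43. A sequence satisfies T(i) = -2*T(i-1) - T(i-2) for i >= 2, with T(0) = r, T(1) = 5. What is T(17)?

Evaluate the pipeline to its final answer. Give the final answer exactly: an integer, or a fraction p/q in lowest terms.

Part I: total draws C(11,2) = 55; favorable C(5,2) = 10; P = 2/11; answer 2/11
Part II: B1 = 2/11; threaded value p + q = 13; d = -7; remainder = value at the root: -9*(-7)^4 - 8*(-7)^3 + 6*(-7)^2 - 7*(-7)^1 + 5 = (-21609) + (2744) + (294) + (49) + (5) = -18517; answer -18517
Part III: B2 = -18517; m = 2; cross terms: (-17*31 - 2*16)=-559, (2*27 - -21*31)=705, (-21*16 - -17*27)=123; twice the area = |269| = 269; area = 269/2; answer 269/2
Part IV: B3 = 269/2; threaded value p + q = 271; r = -39; T(2) = -2*(5) - 1*(-39) = 29; iterating: T(2)=29, T(3)=-63, T(4)=97, T(5)=-131, T(6)=165, T(7)=-199, T(8)=233, T(9)=-267, T(10)=301, T(11)=-335, T(12)=369, T(13)=-403, T(14)=437, T(15)=-471, T(16)=505, T(17)=-539; answer -539

-539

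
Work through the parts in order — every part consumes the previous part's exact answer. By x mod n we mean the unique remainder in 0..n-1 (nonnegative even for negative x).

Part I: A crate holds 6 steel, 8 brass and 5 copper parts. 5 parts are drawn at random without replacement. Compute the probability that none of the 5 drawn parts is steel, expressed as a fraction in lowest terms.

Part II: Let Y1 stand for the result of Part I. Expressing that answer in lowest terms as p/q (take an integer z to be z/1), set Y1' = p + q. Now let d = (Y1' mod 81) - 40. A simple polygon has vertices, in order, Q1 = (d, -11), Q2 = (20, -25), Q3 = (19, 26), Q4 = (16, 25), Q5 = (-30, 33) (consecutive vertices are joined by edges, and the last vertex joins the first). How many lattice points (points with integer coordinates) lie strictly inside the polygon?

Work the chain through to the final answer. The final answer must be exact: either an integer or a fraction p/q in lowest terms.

Part I: total draws C(19,5) = 11628; favorable C(13,5) = 1287; P = 143/1292; answer 143/1292
Part II: Y1 = 143/1292; threaded value p + q = 1435; d = 18; cross terms: (18*-25 - 20*-11)=-230, (20*26 - 19*-25)=995, (19*25 - 16*26)=59, (16*33 - -30*25)=1278, (-30*-11 - 18*33)=-264; twice the area = |1838| = 1838; area = 919; boundary points = 2 + 1 + 1 + 2 + 4 = 10; strictly interior points = area - boundary/2 + 1 = 915; answer 915

915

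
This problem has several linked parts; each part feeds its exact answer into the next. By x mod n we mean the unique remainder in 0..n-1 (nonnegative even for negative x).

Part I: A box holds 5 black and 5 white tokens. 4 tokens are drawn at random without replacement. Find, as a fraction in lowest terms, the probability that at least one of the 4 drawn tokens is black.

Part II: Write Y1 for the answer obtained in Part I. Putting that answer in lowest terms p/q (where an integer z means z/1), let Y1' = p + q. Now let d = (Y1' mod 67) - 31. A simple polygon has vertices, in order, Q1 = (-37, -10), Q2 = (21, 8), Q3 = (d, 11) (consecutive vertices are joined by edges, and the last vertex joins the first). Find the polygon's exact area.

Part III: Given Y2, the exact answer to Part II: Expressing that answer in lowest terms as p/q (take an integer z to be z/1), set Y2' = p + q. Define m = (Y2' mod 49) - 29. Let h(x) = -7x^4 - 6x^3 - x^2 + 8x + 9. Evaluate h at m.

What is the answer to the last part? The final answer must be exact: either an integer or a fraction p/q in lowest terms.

Part I: total draws C(10,4) = 210; complement C(5,4) = 5; favorable 210 - 5 = 205; P = 41/42; answer 41/42
Part II: Y1 = 41/42; threaded value p + q = 83; d = -15; cross terms: (-37*8 - 21*-10)=-86, (21*11 - -15*8)=351, (-15*-10 - -37*11)=557; twice the area = |822| = 822; area = 411; answer 411
Part III: Y2 = 411; threaded value p + q = 412; m = -9; -7*(-9)^4 - 6*(-9)^3 - 1*(-9)^2 + 8*(-9)^1 + 9 = (-45927) + (4374) + (-81) + (-72) + (9) = -41697; answer -41697

-41697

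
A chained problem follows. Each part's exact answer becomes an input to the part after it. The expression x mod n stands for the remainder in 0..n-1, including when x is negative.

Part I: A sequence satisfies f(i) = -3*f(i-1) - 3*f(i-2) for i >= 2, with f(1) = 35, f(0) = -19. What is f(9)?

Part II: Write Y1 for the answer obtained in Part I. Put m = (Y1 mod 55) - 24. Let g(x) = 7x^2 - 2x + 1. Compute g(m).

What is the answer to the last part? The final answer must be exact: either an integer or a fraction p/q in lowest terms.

3658

Part I: f(2) = -3*(35) - 3*(-19) = -48; iterating: f(2)=-48, f(3)=39, f(4)=27, f(5)=-198, f(6)=513, f(7)=-945, f(8)=1296, f(9)=-1053; answer -1053
Part II: Y1 = -1053; m = 23; 7*(23)^2 - 2*(23)^1 + 1 = (3703) + (-46) + (1) = 3658; answer 3658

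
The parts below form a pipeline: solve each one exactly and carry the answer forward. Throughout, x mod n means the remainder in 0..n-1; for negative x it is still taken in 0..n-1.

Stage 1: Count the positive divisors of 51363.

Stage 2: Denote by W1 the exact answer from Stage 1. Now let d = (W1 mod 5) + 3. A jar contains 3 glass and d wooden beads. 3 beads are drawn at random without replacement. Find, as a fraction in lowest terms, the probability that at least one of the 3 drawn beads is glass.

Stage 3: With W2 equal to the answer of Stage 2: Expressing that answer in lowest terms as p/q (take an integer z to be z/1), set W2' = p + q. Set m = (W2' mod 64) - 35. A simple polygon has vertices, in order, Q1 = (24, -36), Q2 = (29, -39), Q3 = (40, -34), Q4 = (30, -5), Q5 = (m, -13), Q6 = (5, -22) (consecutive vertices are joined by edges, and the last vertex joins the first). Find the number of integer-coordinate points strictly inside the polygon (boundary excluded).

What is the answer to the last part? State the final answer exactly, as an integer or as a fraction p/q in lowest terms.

Stage 1: 51363 = 3^2 * 13 * 439; number of divisors = (2+1) * (1+1) * (1+1) = 12; answer 12
Stage 2: W1 = 12; d = 5; total draws C(8,3) = 56; complement C(5,3) = 10; favorable 56 - 10 = 46; P = 23/28; answer 23/28
Stage 3: W2 = 23/28; threaded value p + q = 51; m = 16; cross terms: (24*-39 - 29*-36)=108, (29*-34 - 40*-39)=574, (40*-5 - 30*-34)=820, (30*-13 - 16*-5)=-310, (16*-22 - 5*-13)=-287, (5*-36 - 24*-22)=348; twice the area = |1253| = 1253; area = 1253/2; boundary points = 1 + 1 + 1 + 2 + 1 + 1 = 7; strictly interior points = area - boundary/2 + 1 = 624; answer 624

624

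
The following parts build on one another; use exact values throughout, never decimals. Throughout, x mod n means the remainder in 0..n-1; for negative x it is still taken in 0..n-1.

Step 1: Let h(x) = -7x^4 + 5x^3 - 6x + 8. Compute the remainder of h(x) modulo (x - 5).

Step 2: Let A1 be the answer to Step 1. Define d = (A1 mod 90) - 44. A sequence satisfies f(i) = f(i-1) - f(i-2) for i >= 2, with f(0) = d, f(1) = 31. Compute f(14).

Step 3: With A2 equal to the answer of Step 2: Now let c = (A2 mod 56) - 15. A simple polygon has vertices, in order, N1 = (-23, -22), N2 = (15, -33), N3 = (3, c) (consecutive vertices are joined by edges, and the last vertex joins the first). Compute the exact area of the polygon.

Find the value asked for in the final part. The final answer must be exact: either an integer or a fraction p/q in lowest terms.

485

Step 1: remainder = value at the root: -7*(5)^4 + 5*(5)^3 - 6*(5)^1 + 8 = (-4375) + (625) + (-30) + (8) = -3772; answer -3772
Step 2: A1 = -3772; d = -36; f(2) = 1*(31) - 1*(-36) = 67; iterating: f(2)=67, f(3)=36, f(4)=-31, f(5)=-67, f(6)=-36, f(7)=31, f(8)=67, f(9)=36, f(10)=-31, f(11)=-67, f(12)=-36, f(13)=31, f(14)=67; answer 67
Step 3: A2 = 67; c = -4; cross terms: (-23*-33 - 15*-22)=1089, (15*-4 - 3*-33)=39, (3*-22 - -23*-4)=-158; twice the area = |970| = 970; area = 485; answer 485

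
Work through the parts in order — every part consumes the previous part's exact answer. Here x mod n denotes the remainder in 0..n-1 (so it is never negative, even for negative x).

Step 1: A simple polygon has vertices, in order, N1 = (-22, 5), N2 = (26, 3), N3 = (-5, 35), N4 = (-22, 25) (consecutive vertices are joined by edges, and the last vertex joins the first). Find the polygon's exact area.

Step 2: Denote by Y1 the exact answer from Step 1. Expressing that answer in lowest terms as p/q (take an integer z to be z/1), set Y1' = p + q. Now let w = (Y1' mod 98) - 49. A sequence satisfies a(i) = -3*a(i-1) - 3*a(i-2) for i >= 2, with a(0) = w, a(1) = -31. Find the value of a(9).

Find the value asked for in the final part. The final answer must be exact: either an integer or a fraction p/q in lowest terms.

Step 1: cross terms: (-22*3 - 26*5)=-196, (26*35 - -5*3)=925, (-5*25 - -22*35)=645, (-22*5 - -22*25)=440; twice the area = |1814| = 1814; area = 907; answer 907
Step 2: Y1 = 907; threaded value p + q = 908; w = -23; a(2) = -3*(-31) - 3*(-23) = 162; iterating: a(2)=162, a(3)=-393, a(4)=693, a(5)=-900, a(6)=621, a(7)=837, a(8)=-4374, a(9)=10611; answer 10611

10611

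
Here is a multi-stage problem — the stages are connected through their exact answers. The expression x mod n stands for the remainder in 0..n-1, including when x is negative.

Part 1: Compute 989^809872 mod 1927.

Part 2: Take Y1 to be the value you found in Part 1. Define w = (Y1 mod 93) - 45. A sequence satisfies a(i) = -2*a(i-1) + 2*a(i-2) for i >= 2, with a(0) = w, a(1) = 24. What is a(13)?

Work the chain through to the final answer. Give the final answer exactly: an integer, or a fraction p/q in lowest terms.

2374656

Part 1: squarings mod 1927: 989^1=989, 989^2=1132, 989^4=1896, 989^8=961, 989^16=488, 989^32=1123, 989^64=871, 989^128=1330, 989^256=1841, 989^512=1615, 989^1024=994, 989^2048=1412, 989^4096=1226, 989^8192=16, 989^16384=256, 989^32768=18, 989^65536=324, 989^131072=918, 989^262144=625, 989^524288=1371; 989^809872 = 989^16 * 989^128 * 989^256 * 989^512 * 989^2048 * 989^4096 * 989^16384 * 989^262144 * 989^524288 = 426 (mod 1927); answer 426
Part 2: Y1 = 426; w = 9; a(2) = -2*(24) + 2*(9) = -30; iterating: a(2)=-30, a(3)=108, a(4)=-276, a(5)=768, a(6)=-2088, a(7)=5712, a(8)=-15600, a(9)=42624, a(10)=-116448, a(11)=318144, a(12)=-869184, a(13)=2374656; answer 2374656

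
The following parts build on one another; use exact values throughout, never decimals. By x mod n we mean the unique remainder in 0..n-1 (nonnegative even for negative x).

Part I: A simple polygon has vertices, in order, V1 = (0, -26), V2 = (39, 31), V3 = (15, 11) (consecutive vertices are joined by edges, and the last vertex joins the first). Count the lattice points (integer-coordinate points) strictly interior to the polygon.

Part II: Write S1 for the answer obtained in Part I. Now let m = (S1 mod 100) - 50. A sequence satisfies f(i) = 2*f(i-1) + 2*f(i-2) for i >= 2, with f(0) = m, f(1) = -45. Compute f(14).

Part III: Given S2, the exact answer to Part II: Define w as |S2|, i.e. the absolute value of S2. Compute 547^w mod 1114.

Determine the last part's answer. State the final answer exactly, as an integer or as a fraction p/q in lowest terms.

Part I: cross terms: (0*31 - 39*-26)=1014, (39*11 - 15*31)=-36, (15*-26 - 0*11)=-390; twice the area = |588| = 588; area = 294; boundary points = 3 + 4 + 1 = 8; strictly interior points = area - boundary/2 + 1 = 291; answer 291
Part II: S1 = 291; m = 41; f(2) = 2*(-45) + 2*(41) = -8; iterating: f(2)=-8, f(3)=-106, f(4)=-228, f(5)=-668, f(6)=-1792, f(7)=-4920, f(8)=-13424, f(9)=-36688, f(10)=-100224, f(11)=-273824, f(12)=-748096, f(13)=-2043840, f(14)=-5583872; answer -5583872
Part III: S2 = -5583872; w = 5583872; squarings mod 1114: 547^1=547, 547^2=657, 547^4=531, 547^8=119, 547^16=793, 547^32=553, 547^64=573, 547^128=813, 547^256=367, 547^512=1009, 547^1024=999, 547^2048=971, 547^4096=397, 547^8192=535, 547^16384=1041, 547^32768=873, 547^65536=153, 547^131072=15, 547^262144=225, 547^524288=495, 547^1048576=1059, 547^2097152=797, 547^4194304=229; 547^5583872 = 547^1024 * 547^4096 * 547^8192 * 547^65536 * 547^262144 * 547^1048576 * 547^4194304 = 873 (mod 1114); answer 873

873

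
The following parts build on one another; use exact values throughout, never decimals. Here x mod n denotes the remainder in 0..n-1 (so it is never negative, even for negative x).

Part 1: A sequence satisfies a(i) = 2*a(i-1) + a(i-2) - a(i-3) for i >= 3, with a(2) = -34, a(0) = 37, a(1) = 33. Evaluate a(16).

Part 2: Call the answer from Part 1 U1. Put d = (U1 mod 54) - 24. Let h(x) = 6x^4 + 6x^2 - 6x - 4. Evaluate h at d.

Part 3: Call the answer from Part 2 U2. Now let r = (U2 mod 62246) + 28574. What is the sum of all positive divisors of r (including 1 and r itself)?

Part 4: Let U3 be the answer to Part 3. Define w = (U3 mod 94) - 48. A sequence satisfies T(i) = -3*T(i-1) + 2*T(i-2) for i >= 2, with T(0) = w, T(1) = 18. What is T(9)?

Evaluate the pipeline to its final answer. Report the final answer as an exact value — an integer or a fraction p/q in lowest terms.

352302

Part 1: a(3) = 2*(-34) + 1*(33) - 1*(37) = -72; iterating: a(3)=-72, a(4)=-211, a(5)=-460, a(6)=-1059, a(7)=-2367, a(8)=-5333, a(9)=-11974, a(10)=-26914, a(11)=-60469, a(12)=-135878, a(13)=-305311, a(14)=-686031, a(15)=-1541495, a(16)=-3463710; answer -3463710
Part 2: U1 = -3463710; d = -12; 6*(-12)^4 + 6*(-12)^2 - 6*(-12)^1 - 4 = (124416) + (864) + (72) + (-4) = 125348; answer 125348
Part 3: U2 = 125348; r = 29430; 29430 = 2 * 3^3 * 5 * 109; sigma = (1 + 2) * (1 + 3 + 9 + 27) * (1 + 5) * (1 + 109) = 3 * 40 * 6 * 110 = 79200; answer 79200
Part 4: U3 = 79200; w = 4; T(2) = -3*(18) + 2*(4) = -46; iterating: T(2)=-46, T(3)=174, T(4)=-614, T(5)=2190, T(6)=-7798, T(7)=27774, T(8)=-98918, T(9)=352302; answer 352302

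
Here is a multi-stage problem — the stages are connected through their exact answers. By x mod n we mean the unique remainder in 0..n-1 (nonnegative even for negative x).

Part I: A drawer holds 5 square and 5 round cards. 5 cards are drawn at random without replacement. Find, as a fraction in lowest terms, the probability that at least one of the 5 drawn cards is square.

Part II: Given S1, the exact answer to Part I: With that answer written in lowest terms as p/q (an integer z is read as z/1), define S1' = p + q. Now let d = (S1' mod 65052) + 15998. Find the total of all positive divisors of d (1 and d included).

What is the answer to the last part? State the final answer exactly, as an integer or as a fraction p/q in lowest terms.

Part I: total draws C(10,5) = 252; complement C(5,5) = 1; favorable 252 - 1 = 251; P = 251/252; answer 251/252
Part II: S1 = 251/252; threaded value p + q = 503; d = 16501; 16501 = 29 * 569; sigma = (1 + 29) * (1 + 569) = 30 * 570 = 17100; answer 17100

17100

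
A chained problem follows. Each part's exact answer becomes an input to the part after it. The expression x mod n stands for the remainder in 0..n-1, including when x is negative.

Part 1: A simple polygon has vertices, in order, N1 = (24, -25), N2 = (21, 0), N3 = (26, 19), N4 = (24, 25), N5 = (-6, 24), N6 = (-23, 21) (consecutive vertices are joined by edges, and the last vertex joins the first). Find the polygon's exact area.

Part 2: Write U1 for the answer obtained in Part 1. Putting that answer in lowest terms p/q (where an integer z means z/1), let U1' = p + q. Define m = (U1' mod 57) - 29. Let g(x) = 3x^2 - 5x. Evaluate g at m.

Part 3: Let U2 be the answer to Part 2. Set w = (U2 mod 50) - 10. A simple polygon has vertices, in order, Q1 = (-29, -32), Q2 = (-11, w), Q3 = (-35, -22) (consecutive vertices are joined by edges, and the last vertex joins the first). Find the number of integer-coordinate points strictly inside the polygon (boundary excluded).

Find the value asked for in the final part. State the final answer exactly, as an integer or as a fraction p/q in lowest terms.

Part 1: cross terms: (24*0 - 21*-25)=525, (21*19 - 26*0)=399, (26*25 - 24*19)=194, (24*24 - -6*25)=726, (-6*21 - -23*24)=426, (-23*-25 - 24*21)=71; twice the area = |2341| = 2341; area = 2341/2; answer 2341/2
Part 2: U1 = 2341/2; threaded value p + q = 2343; m = -23; 3*(-23)^2 - 5*(-23)^1 = (1587) + (115) = 1702; answer 1702
Part 3: U2 = 1702; w = -8; cross terms: (-29*-8 - -11*-32)=-120, (-11*-22 - -35*-8)=-38, (-35*-32 - -29*-22)=482; twice the area = |324| = 324; area = 162; boundary points = 6 + 2 + 2 = 10; strictly interior points = area - boundary/2 + 1 = 158; answer 158

158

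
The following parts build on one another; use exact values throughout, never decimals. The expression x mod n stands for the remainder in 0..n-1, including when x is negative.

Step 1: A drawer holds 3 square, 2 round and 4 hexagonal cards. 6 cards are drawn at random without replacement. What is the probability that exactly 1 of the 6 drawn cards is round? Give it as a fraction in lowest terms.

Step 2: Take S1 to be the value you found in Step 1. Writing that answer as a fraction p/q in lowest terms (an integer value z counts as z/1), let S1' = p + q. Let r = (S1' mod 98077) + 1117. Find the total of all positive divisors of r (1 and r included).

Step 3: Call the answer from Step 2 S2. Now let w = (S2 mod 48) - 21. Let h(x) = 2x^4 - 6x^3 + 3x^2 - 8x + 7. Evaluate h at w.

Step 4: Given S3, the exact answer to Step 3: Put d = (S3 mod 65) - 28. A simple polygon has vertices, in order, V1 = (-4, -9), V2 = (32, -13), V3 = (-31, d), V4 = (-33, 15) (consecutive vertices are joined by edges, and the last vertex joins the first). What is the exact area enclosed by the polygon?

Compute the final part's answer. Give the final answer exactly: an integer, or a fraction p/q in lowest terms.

987

Step 1: total draws C(9,6) = 84; favorable C(2,1)*C(7,5) = 42; P = 1/2; answer 1/2
Step 2: S1 = 1/2; threaded value p + q = 3; r = 1120; 1120 = 2^5 * 5 * 7; sigma = (1 + 2 + 4 + 8 + 16 + 32) * (1 + 5) * (1 + 7) = 63 * 6 * 8 = 3024; answer 3024
Step 3: S2 = 3024; w = -21; 2*(-21)^4 - 6*(-21)^3 + 3*(-21)^2 - 8*(-21)^1 + 7 = (388962) + (55566) + (1323) + (168) + (7) = 446026; answer 446026
Step 4: S3 = 446026; d = 33; cross terms: (-4*-13 - 32*-9)=340, (32*33 - -31*-13)=653, (-31*15 - -33*33)=624, (-33*-9 - -4*15)=357; twice the area = |1974| = 1974; area = 987; answer 987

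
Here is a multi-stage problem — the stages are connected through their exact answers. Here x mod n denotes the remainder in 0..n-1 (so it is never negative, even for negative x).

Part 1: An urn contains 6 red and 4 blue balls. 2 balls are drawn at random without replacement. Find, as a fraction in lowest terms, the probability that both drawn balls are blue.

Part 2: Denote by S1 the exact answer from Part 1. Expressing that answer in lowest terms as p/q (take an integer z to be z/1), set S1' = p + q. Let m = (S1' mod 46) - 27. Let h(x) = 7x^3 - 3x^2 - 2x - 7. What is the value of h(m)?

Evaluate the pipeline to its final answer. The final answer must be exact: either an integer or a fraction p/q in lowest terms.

Part 1: total draws C(10,2) = 45; favorable C(4,2) = 6; P = 2/15; answer 2/15
Part 2: S1 = 2/15; threaded value p + q = 17; m = -10; 7*(-10)^3 - 3*(-10)^2 - 2*(-10)^1 - 7 = (-7000) + (-300) + (20) + (-7) = -7287; answer -7287

-7287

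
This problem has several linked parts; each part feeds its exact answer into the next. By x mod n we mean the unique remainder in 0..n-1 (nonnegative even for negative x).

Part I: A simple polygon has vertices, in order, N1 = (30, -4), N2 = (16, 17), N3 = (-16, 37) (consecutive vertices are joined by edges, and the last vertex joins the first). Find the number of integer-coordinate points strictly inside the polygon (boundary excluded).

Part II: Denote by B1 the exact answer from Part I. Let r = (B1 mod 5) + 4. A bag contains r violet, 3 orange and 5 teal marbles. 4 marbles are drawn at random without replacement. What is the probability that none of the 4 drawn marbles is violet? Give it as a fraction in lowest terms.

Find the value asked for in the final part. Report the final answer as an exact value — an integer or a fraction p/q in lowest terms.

Part I: cross terms: (30*17 - 16*-4)=574, (16*37 - -16*17)=864, (-16*-4 - 30*37)=-1046; twice the area = |392| = 392; area = 196; boundary points = 7 + 4 + 1 = 12; strictly interior points = area - boundary/2 + 1 = 191; answer 191
Part II: B1 = 191; r = 5; total draws C(13,4) = 715; favorable C(8,4) = 70; P = 14/143; answer 14/143

14/143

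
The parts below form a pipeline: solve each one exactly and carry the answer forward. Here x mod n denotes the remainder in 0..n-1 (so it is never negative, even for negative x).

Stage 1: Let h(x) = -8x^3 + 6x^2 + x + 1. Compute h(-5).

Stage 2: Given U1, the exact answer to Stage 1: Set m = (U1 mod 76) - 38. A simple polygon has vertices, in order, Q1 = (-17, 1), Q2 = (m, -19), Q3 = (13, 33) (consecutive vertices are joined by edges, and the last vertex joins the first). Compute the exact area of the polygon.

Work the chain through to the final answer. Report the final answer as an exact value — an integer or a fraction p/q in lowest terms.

Stage 1: -8*(-5)^3 + 6*(-5)^2 + 1*(-5)^1 + 1 = (1000) + (150) + (-5) + (1) = 1146; answer 1146
Stage 2: U1 = 1146; m = -32; cross terms: (-17*-19 - -32*1)=355, (-32*33 - 13*-19)=-809, (13*1 - -17*33)=574; twice the area = |120| = 120; area = 60; answer 60

60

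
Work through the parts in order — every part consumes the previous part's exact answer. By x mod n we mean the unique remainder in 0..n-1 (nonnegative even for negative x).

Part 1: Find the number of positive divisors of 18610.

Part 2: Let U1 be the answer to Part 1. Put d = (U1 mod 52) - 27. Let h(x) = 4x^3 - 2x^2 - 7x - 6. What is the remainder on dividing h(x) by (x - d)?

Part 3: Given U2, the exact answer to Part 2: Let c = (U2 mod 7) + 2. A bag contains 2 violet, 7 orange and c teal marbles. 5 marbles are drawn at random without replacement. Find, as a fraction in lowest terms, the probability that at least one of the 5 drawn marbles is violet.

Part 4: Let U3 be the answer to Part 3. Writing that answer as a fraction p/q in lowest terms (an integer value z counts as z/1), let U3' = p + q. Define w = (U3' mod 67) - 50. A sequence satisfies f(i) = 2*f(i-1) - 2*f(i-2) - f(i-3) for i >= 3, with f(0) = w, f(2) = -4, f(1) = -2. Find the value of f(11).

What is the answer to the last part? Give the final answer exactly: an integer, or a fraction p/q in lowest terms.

Part 1: 18610 = 2 * 5 * 1861; number of divisors = (1+1) * (1+1) * (1+1) = 8; answer 8
Part 2: U1 = 8; d = -19; remainder = value at the root: 4*(-19)^3 - 2*(-19)^2 - 7*(-19)^1 - 6 = (-27436) + (-722) + (133) + (-6) = -28031; answer -28031
Part 3: U2 = -28031; c = 6; total draws C(15,5) = 3003; complement C(13,5) = 1287; favorable 3003 - 1287 = 1716; P = 4/7; answer 4/7
Part 4: U3 = 4/7; threaded value p + q = 11; w = -39; f(3) = 2*(-4) - 2*(-2) - 1*(-39) = 35; iterating: f(3)=35, f(4)=80, f(5)=94, f(6)=-7, f(7)=-282, f(8)=-644, f(9)=-717, f(10)=136, f(11)=2350; answer 2350

2350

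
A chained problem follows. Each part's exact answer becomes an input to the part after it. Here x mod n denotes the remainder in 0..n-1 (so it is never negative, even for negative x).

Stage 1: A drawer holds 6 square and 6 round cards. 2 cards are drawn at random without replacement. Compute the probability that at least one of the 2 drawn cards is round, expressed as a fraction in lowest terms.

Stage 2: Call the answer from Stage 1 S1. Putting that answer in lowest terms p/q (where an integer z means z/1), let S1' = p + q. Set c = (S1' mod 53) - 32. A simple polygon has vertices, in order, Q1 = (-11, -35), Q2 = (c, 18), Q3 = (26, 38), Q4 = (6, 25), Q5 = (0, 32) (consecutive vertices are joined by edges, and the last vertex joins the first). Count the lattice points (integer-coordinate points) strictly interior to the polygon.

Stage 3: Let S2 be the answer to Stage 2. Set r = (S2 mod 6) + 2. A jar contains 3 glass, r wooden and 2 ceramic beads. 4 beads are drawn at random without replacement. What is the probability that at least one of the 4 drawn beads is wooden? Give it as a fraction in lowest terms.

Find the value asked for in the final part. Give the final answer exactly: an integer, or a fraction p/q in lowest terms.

Stage 1: total draws C(12,2) = 66; complement C(6,2) = 15; favorable 66 - 15 = 51; P = 17/22; answer 17/22
Stage 2: S1 = 17/22; threaded value p + q = 39; c = 7; cross terms: (-11*18 - 7*-35)=47, (7*38 - 26*18)=-202, (26*25 - 6*38)=422, (6*32 - 0*25)=192, (0*-35 - -11*32)=352; twice the area = |811| = 811; area = 811/2; boundary points = 1 + 1 + 1 + 1 + 1 = 5; strictly interior points = area - boundary/2 + 1 = 404; answer 404
Stage 3: S2 = 404; r = 4; total draws C(9,4) = 126; complement C(5,4) = 5; favorable 126 - 5 = 121; P = 121/126; answer 121/126

121/126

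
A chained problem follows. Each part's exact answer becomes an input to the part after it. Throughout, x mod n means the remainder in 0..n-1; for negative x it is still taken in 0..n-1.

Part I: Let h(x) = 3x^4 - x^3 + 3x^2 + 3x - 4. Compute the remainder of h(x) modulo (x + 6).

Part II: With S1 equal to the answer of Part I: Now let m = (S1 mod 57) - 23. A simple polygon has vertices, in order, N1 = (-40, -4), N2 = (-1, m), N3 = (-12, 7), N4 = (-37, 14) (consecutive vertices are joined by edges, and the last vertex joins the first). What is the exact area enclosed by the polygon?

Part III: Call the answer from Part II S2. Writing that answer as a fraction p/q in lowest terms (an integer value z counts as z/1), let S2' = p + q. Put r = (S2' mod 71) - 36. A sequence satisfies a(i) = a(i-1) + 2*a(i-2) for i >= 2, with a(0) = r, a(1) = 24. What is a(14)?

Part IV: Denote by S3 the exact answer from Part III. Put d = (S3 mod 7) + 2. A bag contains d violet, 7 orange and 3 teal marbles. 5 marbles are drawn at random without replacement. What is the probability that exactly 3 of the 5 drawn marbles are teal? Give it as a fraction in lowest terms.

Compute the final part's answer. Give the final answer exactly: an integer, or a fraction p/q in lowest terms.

5/408

Part I: remainder = value at the root: 3*(-6)^4 - 1*(-6)^3 + 3*(-6)^2 + 3*(-6)^1 - 4 = (3888) + (216) + (108) + (-18) + (-4) = 4190; answer 4190
Part II: S1 = 4190; m = 6; cross terms: (-40*6 - -1*-4)=-244, (-1*7 - -12*6)=65, (-12*14 - -37*7)=91, (-37*-4 - -40*14)=708; twice the area = |620| = 620; area = 310; answer 310
Part III: S2 = 310; threaded value p + q = 311; r = -9; a(2) = 1*(24) + 2*(-9) = 6; iterating: a(2)=6, a(3)=54, a(4)=66, a(5)=174, a(6)=306, a(7)=654, a(8)=1266, a(9)=2574, a(10)=5106, a(11)=10254, a(12)=20466, a(13)=40974, a(14)=81906; answer 81906
Part IV: S3 = 81906; d = 8; total draws C(18,5) = 8568; favorable C(3,3)*C(15,2) = 105; P = 5/408; answer 5/408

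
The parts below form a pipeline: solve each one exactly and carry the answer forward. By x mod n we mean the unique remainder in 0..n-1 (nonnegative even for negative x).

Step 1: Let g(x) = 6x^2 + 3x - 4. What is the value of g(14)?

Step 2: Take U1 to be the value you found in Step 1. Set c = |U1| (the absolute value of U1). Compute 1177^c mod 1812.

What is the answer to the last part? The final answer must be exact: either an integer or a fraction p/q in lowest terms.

1741

Step 1: 6*(14)^2 + 3*(14)^1 - 4 = (1176) + (42) + (-4) = 1214; answer 1214
Step 2: U1 = 1214; c = 1214; squarings mod 1812: 1177^1=1177, 1177^2=961, 1177^4=1213, 1177^8=25, 1177^16=625, 1177^32=1045, 1177^64=1201, 1177^128=49, 1177^256=589, 1177^512=829, 1177^1024=493; 1177^1214 = 1177^2 * 1177^4 * 1177^8 * 1177^16 * 1177^32 * 1177^128 * 1177^1024 = 1741 (mod 1812); answer 1741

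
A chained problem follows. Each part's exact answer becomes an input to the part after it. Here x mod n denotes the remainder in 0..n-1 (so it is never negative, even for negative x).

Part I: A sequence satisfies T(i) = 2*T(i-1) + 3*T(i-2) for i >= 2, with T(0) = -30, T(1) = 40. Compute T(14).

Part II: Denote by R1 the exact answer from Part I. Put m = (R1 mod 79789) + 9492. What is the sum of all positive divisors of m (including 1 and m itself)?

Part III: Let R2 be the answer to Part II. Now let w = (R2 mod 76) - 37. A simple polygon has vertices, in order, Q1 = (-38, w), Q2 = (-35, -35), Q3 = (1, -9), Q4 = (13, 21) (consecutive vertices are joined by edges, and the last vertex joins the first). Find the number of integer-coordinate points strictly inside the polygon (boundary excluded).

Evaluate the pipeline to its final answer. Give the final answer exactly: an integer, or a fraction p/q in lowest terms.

Part I: T(2) = 2*(40) + 3*(-30) = -10; iterating: T(2)=-10, T(3)=100, T(4)=170, T(5)=640, T(6)=1790, T(7)=5500, T(8)=16370, T(9)=49240, T(10)=147590, T(11)=442900, T(12)=1328570, T(13)=3985840, T(14)=11957390; answer 11957390
Part II: R1 = 11957390; m = 78321; 78321 = 3 * 26107; sigma = (1 + 3) * (1 + 26107) = 4 * 26108 = 104432; answer 104432
Part III: R2 = 104432; w = -29; cross terms: (-38*-35 - -35*-29)=315, (-35*-9 - 1*-35)=350, (1*21 - 13*-9)=138, (13*-29 - -38*21)=421; twice the area = |1224| = 1224; area = 612; boundary points = 3 + 2 + 6 + 1 = 12; strictly interior points = area - boundary/2 + 1 = 607; answer 607

607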